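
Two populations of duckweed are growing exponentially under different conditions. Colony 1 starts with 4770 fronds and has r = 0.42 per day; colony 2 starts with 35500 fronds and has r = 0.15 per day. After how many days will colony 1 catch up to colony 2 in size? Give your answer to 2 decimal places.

7.43 days

Set 4770·e^(0.42t) = 35500·e^(0.15t).
e^((0.42 − 0.15)t) = 35500/4770 → e^(0.27·t) = 7.4423.
0.27·t = ln(7.4423) = 2.0072, so t = 2.0072/0.27 = 7.434.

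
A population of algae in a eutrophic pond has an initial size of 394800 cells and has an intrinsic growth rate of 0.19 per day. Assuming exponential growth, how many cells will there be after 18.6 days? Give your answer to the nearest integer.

13526139 cells

N(t) = N₀·e^(rt) = 394800 × e^(0.19×18.6) = 394800 × e^3.534.
e^3.534 ≈ 34.261, so N ≈ 394800 × 34.261 = 1.352614×10^7.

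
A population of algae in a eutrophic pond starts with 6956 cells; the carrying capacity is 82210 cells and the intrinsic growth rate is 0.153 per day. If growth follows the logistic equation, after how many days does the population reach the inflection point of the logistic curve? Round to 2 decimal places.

Logistic growth is fastest at N = K/2 = 41105.
A = (K − N₀)/N₀ = 10.819. Set K/(1 + A·e^(−rt)) = K/2 → A·e^(−rt) = 1.
e^(−0.153t) = 1/10.819 = 0.0924336, so t = ln(10.819)/0.153 = 2.3813/0.153 = 15.564.

15.56 days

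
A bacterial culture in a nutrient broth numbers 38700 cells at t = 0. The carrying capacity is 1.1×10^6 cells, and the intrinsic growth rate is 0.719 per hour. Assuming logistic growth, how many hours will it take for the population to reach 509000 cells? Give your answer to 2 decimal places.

4.40 hours

A = (K − N₀)/N₀ = (1.1×10^6 − 38700)/38700 = 27.424.
Solve 1.1×10^6/(1 + 27.424·e^(−0.719t)) = 509000: 1 + 27.424·e^(−0.719t) = 2.1611, so e^(−0.719t) = 0.0423392.
−0.719·t = ln(0.0423392) = -3.162, so t = 3.162/0.719 = 4.3978.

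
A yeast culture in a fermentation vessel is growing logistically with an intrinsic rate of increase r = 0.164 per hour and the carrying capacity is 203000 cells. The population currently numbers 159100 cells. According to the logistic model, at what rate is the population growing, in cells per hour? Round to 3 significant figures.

5640 cells per hour

dN/dt = rN(1 − N/K) = 0.164 × 159100 × (1 − 159100/203000).
1 − 159100/203000 = 0.21626; dN/dt = 0.164 × 159100 × 0.21626 = 5642.6.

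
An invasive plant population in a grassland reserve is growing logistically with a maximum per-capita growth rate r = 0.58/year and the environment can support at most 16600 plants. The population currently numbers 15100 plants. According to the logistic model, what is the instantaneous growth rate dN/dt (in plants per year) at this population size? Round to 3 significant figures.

791 plants per year

dN/dt = rN(1 − N/K) = 0.58 × 15100 × (1 − 15100/16600).
1 − 15100/16600 = 0.090361; dN/dt = 0.58 × 15100 × 0.090361 = 791.39.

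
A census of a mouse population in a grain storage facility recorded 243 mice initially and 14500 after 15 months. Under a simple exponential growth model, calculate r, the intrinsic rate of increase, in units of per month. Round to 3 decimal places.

0.273 per month

From N(t) = N₀·e^(rt): e^(r·15) = 14500/243 = 59.671.
r·15 = ln(59.671) = 4.0888, so r = 4.0888/15 = 0.27259.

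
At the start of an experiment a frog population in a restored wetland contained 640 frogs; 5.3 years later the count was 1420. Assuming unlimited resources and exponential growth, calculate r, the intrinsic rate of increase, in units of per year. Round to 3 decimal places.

0.150 per year

From N(t) = N₀·e^(rt): e^(r·5.3) = 1420/640 = 2.2188.
r·5.3 = ln(2.2188) = 0.79694, so r = 0.79694/5.3 = 0.15037.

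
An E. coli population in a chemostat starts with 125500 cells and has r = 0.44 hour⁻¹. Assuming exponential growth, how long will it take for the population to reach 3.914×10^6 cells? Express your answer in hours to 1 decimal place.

Set N₀·e^(rt) = 3.914×10^6: e^(0.44·t) = 3.914×10^6/125500 = 31.187.
0.44·t = ln(31.187) = 3.44, so t = 3.44/0.44 = 7.8182.

7.8 hours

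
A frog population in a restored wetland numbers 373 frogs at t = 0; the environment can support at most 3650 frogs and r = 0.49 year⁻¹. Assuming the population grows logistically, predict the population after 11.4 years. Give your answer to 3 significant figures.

A = (K − N₀)/N₀ = (3650 − 373)/373 = 8.7855.
N(t) = K/(1 + A·e^(−rt)) = 3650/(1 + 8.7855×e^(−0.49×11.4)).
e^(−5.586) = 0.00375; denominator = 1 + 8.7855×0.00375 = 1.0329.
N = 3650/1.0329 = 3533.58.

3530 frogs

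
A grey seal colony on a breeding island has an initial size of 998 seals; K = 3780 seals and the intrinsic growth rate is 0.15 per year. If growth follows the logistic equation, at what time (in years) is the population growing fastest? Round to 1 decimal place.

Logistic growth is fastest at N = K/2 = 1890.
A = (K − N₀)/N₀ = 2.7876. Set K/(1 + A·e^(−rt)) = K/2 → A·e^(−rt) = 1.
e^(−0.15t) = 1/2.7876 = 0.358735, so t = ln(2.7876)/0.15 = 1.0252/0.15 = 6.8345.

6.8 years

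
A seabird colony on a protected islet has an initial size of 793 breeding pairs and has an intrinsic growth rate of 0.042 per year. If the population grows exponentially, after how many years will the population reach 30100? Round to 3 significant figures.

Set N₀·e^(rt) = 30100: e^(0.042·t) = 30100/793 = 37.957.
0.042·t = ln(37.957) = 3.6365, so t = 3.6365/0.042 = 86.582.

86.6 years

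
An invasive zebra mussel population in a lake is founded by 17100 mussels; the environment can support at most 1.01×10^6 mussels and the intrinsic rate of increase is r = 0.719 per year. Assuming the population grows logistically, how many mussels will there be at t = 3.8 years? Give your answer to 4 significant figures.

211400 mussels

A = (K − N₀)/N₀ = (1.01×10^6 − 17100)/17100 = 58.064.
N(t) = K/(1 + A·e^(−rt)) = 1.01×10^6/(1 + 58.064×e^(−0.719×3.8)).
e^(−2.732) = 0.065076; denominator = 1 + 58.064×0.065076 = 4.7786.
N = 1.01×10^6/4.7786 = 211359.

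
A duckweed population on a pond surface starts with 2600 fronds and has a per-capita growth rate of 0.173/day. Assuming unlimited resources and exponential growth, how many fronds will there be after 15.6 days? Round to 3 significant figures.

38600 fronds

N(t) = N₀·e^(rt) = 2600 × e^(0.173×15.6) = 2600 × e^2.699.
e^2.699 ≈ 14.862, so N ≈ 2600 × 14.862 = 38640.9.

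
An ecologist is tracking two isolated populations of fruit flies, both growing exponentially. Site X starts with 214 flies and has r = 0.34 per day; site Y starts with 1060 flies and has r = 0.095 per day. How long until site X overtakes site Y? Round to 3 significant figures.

Set 214·e^(0.34t) = 1060·e^(0.095t).
e^((0.34 − 0.095)t) = 1060/214 → e^(0.245·t) = 4.9533.
0.245·t = ln(4.9533) = 1.6, so t = 1.6/0.245 = 6.5308.

6.53 days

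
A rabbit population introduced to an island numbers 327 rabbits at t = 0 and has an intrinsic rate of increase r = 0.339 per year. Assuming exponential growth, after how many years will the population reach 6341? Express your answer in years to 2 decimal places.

Set N₀·e^(rt) = 6341: e^(0.339·t) = 6341/327 = 19.391.
0.339·t = ln(19.391) = 2.9648, so t = 2.9648/0.339 = 8.7458.

8.75 years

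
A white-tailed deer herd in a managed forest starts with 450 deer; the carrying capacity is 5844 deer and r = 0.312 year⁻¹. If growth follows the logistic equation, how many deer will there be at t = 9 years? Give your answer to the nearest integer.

3392 deer

A = (K − N₀)/N₀ = (5844 − 450)/450 = 11.987.
N(t) = K/(1 + A·e^(−rt)) = 5844/(1 + 11.987×e^(−0.312×9)).
e^(−2.808) = 0.060326; denominator = 1 + 11.987×0.060326 = 1.7231.
N = 5844/1.7231 = 3391.56.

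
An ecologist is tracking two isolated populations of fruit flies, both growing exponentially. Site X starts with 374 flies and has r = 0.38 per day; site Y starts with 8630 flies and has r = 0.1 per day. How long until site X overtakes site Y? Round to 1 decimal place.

11.2 days

Set 374·e^(0.38t) = 8630·e^(0.1t).
e^((0.38 − 0.1)t) = 8630/374 → e^(0.28·t) = 23.075.
0.28·t = ln(23.075) = 3.1387, so t = 3.1387/0.28 = 11.21.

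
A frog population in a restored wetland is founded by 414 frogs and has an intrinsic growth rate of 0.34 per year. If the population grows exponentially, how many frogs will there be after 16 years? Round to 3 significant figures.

95400 frogs

N(t) = N₀·e^(rt) = 414 × e^(0.34×16) = 414 × e^5.44.
e^5.44 ≈ 230.44, so N ≈ 414 × 230.44 = 95403.1.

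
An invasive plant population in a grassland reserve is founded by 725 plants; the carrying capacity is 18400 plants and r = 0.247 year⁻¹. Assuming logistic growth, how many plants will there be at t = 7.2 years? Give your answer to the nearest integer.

A = (K − N₀)/N₀ = (18400 − 725)/725 = 24.379.
N(t) = K/(1 + A·e^(−rt)) = 18400/(1 + 24.379×e^(−0.247×7.2)).
e^(−1.778) = 0.16891; denominator = 1 + 24.379×0.16891 = 5.1179.
N = 18400/5.1179 = 3595.25.

3595 plants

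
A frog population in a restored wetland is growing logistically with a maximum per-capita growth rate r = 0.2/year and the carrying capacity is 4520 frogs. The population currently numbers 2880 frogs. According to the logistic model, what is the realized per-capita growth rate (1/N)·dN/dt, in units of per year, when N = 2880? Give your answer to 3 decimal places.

(1/N)·dN/dt = r(1 − N/K) = 0.2 × (1 − 2880/4520).
= 0.2 × 0.36283 = 0.072566.

0.073 per year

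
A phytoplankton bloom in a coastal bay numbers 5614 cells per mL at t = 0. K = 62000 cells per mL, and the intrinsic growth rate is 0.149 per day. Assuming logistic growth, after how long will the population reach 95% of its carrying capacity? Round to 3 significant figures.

A = (K − N₀)/N₀ = (62000 − 5614)/5614 = 10.044.
Solve 62000/(1 + 10.044·e^(−0.149t)) = 58900: 1 + 10.044·e^(−0.149t) = 1.0526, so e^(−0.149t) = 0.0052402.
−0.149·t = ln(0.0052402) = -5.2514, so t = 5.2514/0.149 = 35.244.

35.2 days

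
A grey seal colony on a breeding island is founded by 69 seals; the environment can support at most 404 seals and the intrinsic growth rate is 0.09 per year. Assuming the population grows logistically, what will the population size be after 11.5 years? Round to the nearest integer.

A = (K − N₀)/N₀ = (404 − 69)/69 = 4.8551.
N(t) = K/(1 + A·e^(−rt)) = 404/(1 + 4.8551×e^(−0.09×11.5)).
e^(−1.035) = 0.35523; denominator = 1 + 4.8551×0.35523 = 2.7246.
N = 404/2.7246 = 148.276.

148 seals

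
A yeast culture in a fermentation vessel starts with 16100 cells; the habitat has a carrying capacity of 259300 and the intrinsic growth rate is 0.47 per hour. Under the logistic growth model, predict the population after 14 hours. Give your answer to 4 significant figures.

A = (K − N₀)/N₀ = (259300 − 16100)/16100 = 15.106.
N(t) = K/(1 + A·e^(−rt)) = 259300/(1 + 15.106×e^(−0.47×14)).
e^(−6.58) = 0.0013878; denominator = 1 + 15.106×0.0013878 = 1.021.
N = 259300/1.021 = 253976.

254000 cells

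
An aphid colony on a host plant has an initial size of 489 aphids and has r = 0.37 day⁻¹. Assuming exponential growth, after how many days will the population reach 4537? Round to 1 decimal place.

6.0 days

Set N₀·e^(rt) = 4537: e^(0.37·t) = 4537/489 = 9.2781.
0.37·t = ln(9.2781) = 2.2277, so t = 2.2277/0.37 = 6.0207.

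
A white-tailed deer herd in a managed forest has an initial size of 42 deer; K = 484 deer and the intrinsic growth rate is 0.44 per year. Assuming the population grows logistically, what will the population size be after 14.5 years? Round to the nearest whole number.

476 deer

A = (K − N₀)/N₀ = (484 − 42)/42 = 10.524.
N(t) = K/(1 + A·e^(−rt)) = 484/(1 + 10.524×e^(−0.44×14.5)).
e^(−6.38) = 0.0016951; denominator = 1 + 10.524×0.0016951 = 1.0178.
N = 484/1.0178 = 475.517.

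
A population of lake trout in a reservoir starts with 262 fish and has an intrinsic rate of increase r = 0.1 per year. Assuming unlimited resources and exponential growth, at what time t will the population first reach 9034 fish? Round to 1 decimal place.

Set N₀·e^(rt) = 9034: e^(0.1·t) = 9034/262 = 34.481.
0.1·t = ln(34.481) = 3.5404, so t = 3.5404/0.1 = 35.404.

35.4 years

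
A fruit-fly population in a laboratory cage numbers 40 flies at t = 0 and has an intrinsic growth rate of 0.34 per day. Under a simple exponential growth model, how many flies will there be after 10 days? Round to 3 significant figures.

1200 flies

N(t) = N₀·e^(rt) = 40 × e^(0.34×10) = 40 × e^3.4.
e^3.4 ≈ 29.964, so N ≈ 40 × 29.964 = 1198.56.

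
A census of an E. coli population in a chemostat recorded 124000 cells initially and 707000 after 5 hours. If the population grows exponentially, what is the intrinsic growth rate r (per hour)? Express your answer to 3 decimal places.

0.348 per hour

From N(t) = N₀·e^(rt): e^(r·5) = 707000/124000 = 5.7016.
r·5 = ln(5.7016) = 1.7407, so r = 1.7407/5 = 0.34815.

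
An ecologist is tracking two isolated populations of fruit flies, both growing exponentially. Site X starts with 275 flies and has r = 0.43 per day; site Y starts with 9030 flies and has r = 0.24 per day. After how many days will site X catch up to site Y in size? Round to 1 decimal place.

Set 275·e^(0.43t) = 9030·e^(0.24t).
e^((0.43 − 0.24)t) = 9030/275 → e^(0.19·t) = 32.836.
0.19·t = ln(32.836) = 3.4915, so t = 3.4915/0.19 = 18.377.

18.4 days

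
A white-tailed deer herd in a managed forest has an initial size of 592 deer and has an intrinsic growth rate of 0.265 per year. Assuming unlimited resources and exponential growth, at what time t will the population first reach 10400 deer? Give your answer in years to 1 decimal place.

Set N₀·e^(rt) = 10400: e^(0.265·t) = 10400/592 = 17.568.
0.265·t = ln(17.568) = 2.8661, so t = 2.8661/0.265 = 10.815.

10.8 years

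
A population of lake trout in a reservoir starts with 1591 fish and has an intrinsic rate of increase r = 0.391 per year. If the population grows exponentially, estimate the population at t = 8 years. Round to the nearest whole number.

36320 fish

N(t) = N₀·e^(rt) = 1591 × e^(0.391×8) = 1591 × e^3.128.
e^3.128 ≈ 22.828, so N ≈ 1591 × 22.828 = 36319.8.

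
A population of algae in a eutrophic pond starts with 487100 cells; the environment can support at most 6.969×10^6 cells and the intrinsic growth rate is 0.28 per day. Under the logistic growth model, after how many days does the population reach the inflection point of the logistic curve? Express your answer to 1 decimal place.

9.2 days

Logistic growth is fastest at N = K/2 = 3.4845×10^6.
A = (K − N₀)/N₀ = 13.307. Set K/(1 + A·e^(−rt)) = K/2 → A·e^(−rt) = 1.
e^(−0.28t) = 1/13.307 = 0.0751477, so t = ln(13.307)/0.28 = 2.5883/0.28 = 9.2439.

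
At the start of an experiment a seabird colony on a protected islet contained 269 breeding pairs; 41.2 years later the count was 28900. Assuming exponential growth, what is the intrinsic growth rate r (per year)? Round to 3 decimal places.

From N(t) = N₀·e^(rt): e^(r·41.2) = 28900/269 = 107.43.
r·41.2 = ln(107.43) = 4.6769, so r = 4.6769/41.2 = 0.11352.

0.114 per year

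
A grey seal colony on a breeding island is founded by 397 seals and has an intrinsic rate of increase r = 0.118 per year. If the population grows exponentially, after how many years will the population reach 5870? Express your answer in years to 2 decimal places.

Set N₀·e^(rt) = 5870: e^(0.118·t) = 5870/397 = 14.786.
0.118·t = ln(14.786) = 2.6937, so t = 2.6937/0.118 = 22.828.

22.83 years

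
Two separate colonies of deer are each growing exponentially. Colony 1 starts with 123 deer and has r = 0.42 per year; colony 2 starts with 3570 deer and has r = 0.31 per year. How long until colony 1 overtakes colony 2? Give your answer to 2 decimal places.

Set 123·e^(0.42t) = 3570·e^(0.31t).
e^((0.42 − 0.31)t) = 3570/123 → e^(0.11·t) = 29.024.
0.11·t = ln(29.024) = 3.3681, so t = 3.3681/0.11 = 30.619.

30.62 years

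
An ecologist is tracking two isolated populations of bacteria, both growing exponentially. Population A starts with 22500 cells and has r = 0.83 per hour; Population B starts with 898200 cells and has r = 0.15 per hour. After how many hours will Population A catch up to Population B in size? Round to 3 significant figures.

Set 22500·e^(0.83t) = 898200·e^(0.15t).
e^((0.83 − 0.15)t) = 898200/22500 → e^(0.68·t) = 39.92.
0.68·t = ln(39.92) = 3.6869, so t = 3.6869/0.68 = 5.4219.

5.42 hours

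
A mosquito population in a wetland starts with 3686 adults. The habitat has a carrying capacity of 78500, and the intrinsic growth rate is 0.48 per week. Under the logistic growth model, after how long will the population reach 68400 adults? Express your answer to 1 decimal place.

A = (K − N₀)/N₀ = (78500 − 3686)/3686 = 20.297.
Solve 78500/(1 + 20.297·e^(−0.48t)) = 68400: 1 + 20.297·e^(−0.48t) = 1.1477, so e^(−0.48t) = 0.00727508.
−0.48·t = ln(0.00727508) = -4.9233, so t = 4.9233/0.48 = 10.257.

10.3 weeks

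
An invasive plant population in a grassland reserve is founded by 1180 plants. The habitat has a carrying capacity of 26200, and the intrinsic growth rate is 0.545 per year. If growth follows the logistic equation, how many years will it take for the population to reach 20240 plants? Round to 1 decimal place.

A = (K − N₀)/N₀ = (26200 − 1180)/1180 = 21.203.
Solve 26200/(1 + 21.203·e^(−0.545t)) = 20240: 1 + 21.203·e^(−0.545t) = 1.2945, so e^(−0.545t) = 0.0138877.
−0.545·t = ln(0.0138877) = -4.2768, so t = 4.2768/0.545 = 7.8473.

7.8 years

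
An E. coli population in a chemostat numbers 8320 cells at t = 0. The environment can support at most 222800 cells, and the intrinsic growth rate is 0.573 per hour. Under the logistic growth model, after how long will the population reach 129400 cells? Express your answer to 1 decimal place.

A = (K − N₀)/N₀ = (222800 − 8320)/8320 = 25.779.
Solve 222800/(1 + 25.779·e^(−0.573t)) = 129400: 1 + 25.779·e^(−0.573t) = 1.7218, so e^(−0.573t) = 0.0279994.
−0.573·t = ln(0.0279994) = -3.5756, so t = 3.5756/0.573 = 6.2401.

6.2 hours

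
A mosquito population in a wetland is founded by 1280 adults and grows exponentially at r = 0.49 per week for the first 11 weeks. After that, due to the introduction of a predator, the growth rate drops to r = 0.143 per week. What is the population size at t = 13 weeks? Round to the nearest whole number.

Phase 1: N(11) = 1280·e^(0.49×11) = 1280·e^5.39 = 280580.
Phase 2 runs for 13 − 11 = 2 weeks at r = 0.143.
N(13) = 280580·e^(0.143×2) = 280580·e^0.286 = 373478.

373478 adults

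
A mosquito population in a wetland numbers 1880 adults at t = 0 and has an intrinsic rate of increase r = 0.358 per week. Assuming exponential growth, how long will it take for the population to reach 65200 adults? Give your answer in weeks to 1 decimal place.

9.9 weeks

Set N₀·e^(rt) = 65200: e^(0.358·t) = 65200/1880 = 34.681.
0.358·t = ln(34.681) = 3.5462, so t = 3.5462/0.358 = 9.9056.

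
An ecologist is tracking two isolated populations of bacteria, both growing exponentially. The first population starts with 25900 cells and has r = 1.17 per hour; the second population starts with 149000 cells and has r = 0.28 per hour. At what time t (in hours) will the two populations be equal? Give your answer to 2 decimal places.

1.97 hours

Set 25900·e^(1.17t) = 149000·e^(0.28t).
e^((1.17 − 0.28)t) = 149000/25900 → e^(0.89·t) = 5.7529.
0.89·t = ln(5.7529) = 1.7497, so t = 1.7497/0.89 = 1.966.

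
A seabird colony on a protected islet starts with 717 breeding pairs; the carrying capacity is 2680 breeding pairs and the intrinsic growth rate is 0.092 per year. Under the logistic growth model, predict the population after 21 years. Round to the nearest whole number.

A = (K − N₀)/N₀ = (2680 − 717)/717 = 2.7378.
N(t) = K/(1 + A·e^(−rt)) = 2680/(1 + 2.7378×e^(−0.092×21)).
e^(−1.932) = 0.14486; denominator = 1 + 2.7378×0.14486 = 1.3966.
N = 2680/1.3966 = 1918.96.

1919 breeding pairs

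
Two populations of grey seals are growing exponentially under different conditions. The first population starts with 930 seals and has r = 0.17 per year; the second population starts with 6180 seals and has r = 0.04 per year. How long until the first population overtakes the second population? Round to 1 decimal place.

Set 930·e^(0.17t) = 6180·e^(0.04t).
e^((0.17 − 0.04)t) = 6180/930 → e^(0.13·t) = 6.6452.
0.13·t = ln(6.6452) = 1.8939, so t = 1.8939/0.13 = 14.568.

14.6 years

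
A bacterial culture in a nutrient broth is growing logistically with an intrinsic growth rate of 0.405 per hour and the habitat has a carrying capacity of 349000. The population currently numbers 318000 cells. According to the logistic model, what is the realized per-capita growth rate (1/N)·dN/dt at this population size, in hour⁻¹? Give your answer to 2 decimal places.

(1/N)·dN/dt = r(1 − N/K) = 0.405 × (1 − 318000/349000).
= 0.405 × 0.088825 = 0.035974.

0.04 per hour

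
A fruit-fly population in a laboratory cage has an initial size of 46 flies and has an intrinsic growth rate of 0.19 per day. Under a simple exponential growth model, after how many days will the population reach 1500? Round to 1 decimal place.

Set N₀·e^(rt) = 1500: e^(0.19·t) = 1500/46 = 32.609.
0.19·t = ln(32.609) = 3.4846, so t = 3.4846/0.19 = 18.34.

18.3 days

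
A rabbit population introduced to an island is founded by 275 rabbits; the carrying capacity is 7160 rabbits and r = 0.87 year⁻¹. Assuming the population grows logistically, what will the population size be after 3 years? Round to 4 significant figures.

A = (K − N₀)/N₀ = (7160 − 275)/275 = 25.036.
N(t) = K/(1 + A·e^(−rt)) = 7160/(1 + 25.036×e^(−0.87×3)).
e^(−2.61) = 0.073535; denominator = 1 + 25.036×0.073535 = 2.841.
N = 7160/2.841 = 2520.21.

2520 rabbits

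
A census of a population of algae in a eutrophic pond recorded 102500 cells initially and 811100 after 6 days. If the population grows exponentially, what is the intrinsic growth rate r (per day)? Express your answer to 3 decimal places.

0.345 per day

From N(t) = N₀·e^(rt): e^(r·6) = 811100/102500 = 7.9132.
r·6 = ln(7.9132) = 2.0685, so r = 2.0685/6 = 0.34475.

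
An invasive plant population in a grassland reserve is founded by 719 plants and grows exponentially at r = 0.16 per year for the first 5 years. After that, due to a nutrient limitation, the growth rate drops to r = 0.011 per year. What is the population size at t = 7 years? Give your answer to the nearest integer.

1636 plants

Phase 1: N(5) = 719·e^(0.16×5) = 719·e^0.8 = 1600.16.
Phase 2 runs for 7 − 5 = 2 years at r = 0.011.
N(7) = 1600.16·e^(0.011×2) = 1600.16·e^0.022 = 1635.76.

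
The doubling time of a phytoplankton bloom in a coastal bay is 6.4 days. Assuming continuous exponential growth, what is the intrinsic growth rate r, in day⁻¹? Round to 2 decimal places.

r = ln(2)/t_d = 0.6931/6.4 = 0.1083.

0.11 per day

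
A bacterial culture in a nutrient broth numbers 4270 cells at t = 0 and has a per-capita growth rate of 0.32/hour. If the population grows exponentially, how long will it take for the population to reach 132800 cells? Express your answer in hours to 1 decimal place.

10.7 hours

Set N₀·e^(rt) = 132800: e^(0.32·t) = 132800/4270 = 31.101.
0.32·t = ln(31.101) = 3.4372, so t = 3.4372/0.32 = 10.741.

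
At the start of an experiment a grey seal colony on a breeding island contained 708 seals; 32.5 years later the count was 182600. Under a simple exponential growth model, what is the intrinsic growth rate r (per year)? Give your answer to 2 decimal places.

From N(t) = N₀·e^(rt): e^(r·32.5) = 182600/708 = 257.91.
r·32.5 = ln(257.91) = 5.5526, so r = 5.5526/32.5 = 0.17085.

0.17 per year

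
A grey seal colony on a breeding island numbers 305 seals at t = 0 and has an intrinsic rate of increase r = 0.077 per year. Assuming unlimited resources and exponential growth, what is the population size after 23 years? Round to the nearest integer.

1792 seals

N(t) = N₀·e^(rt) = 305 × e^(0.077×23) = 305 × e^1.771.
e^1.771 ≈ 5.8767, so N ≈ 305 × 5.8767 = 1792.4.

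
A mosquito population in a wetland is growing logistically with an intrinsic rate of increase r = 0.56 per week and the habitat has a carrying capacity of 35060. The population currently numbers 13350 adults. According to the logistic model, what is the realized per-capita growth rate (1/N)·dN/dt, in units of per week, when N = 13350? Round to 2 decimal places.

0.35 per week

(1/N)·dN/dt = r(1 − N/K) = 0.56 × (1 − 13350/35060).
= 0.56 × 0.61922 = 0.34677.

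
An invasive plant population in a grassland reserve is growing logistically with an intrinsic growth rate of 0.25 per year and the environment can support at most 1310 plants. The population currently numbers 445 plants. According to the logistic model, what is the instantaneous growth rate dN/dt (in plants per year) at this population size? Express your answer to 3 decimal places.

73.459 plants per year

dN/dt = rN(1 − N/K) = 0.25 × 445 × (1 − 445/1310).
1 − 445/1310 = 0.66031; dN/dt = 0.25 × 445 × 0.66031 = 73.459.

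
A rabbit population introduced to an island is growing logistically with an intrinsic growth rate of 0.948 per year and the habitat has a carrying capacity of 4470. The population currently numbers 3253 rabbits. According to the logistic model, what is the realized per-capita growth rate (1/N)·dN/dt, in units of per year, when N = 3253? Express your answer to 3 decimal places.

0.258 per year

(1/N)·dN/dt = r(1 − N/K) = 0.948 × (1 − 3253/4470).
= 0.948 × 0.27226 = 0.2581.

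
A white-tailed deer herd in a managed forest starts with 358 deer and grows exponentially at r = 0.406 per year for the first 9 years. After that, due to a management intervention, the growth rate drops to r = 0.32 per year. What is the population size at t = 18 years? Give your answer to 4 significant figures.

246400 deer

Phase 1: N(9) = 358·e^(0.406×9) = 358·e^3.654 = 13829.1.
Phase 2 runs for 18 − 9 = 9 years at r = 0.32.
N(18) = 13829.1·e^(0.32×9) = 13829.1·e^2.88 = 246356.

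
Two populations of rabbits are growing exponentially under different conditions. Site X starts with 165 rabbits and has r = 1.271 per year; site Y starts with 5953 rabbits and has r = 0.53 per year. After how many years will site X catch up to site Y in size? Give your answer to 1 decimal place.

Set 165·e^(1.271t) = 5953·e^(0.53t).
e^((1.271 − 0.53)t) = 5953/165 → e^(0.741·t) = 36.079.
0.741·t = ln(36.079) = 3.5857, so t = 3.5857/0.741 = 4.839.

4.8 years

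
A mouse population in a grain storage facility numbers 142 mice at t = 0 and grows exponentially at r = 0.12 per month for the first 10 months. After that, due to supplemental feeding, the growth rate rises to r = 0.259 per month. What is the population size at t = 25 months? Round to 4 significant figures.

Phase 1: N(10) = 142·e^(0.12×10) = 142·e^1.2 = 471.457.
Phase 2 runs for 25 − 10 = 15 months at r = 0.259.
N(25) = 471.457·e^(0.259×15) = 471.457·e^3.885 = 22944.4.

22940 mice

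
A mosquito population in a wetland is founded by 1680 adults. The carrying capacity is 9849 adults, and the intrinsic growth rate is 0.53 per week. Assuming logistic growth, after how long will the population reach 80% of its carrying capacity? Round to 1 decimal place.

5.6 weeks

A = (K − N₀)/N₀ = (9849 − 1680)/1680 = 4.8625.
Solve 9849/(1 + 4.8625·e^(−0.53t)) = 7879.2: 1 + 4.8625·e^(−0.53t) = 1.25, so e^(−0.53t) = 0.0514139.
−0.53·t = ln(0.0514139) = -2.9678, so t = 2.9678/0.53 = 5.5997.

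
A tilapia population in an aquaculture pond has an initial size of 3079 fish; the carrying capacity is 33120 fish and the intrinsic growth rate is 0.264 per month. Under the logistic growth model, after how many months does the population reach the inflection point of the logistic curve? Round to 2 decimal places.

8.63 months

Logistic growth is fastest at N = K/2 = 16560.
A = (K − N₀)/N₀ = 9.7567. Set K/(1 + A·e^(−rt)) = K/2 → A·e^(−rt) = 1.
e^(−0.264t) = 1/9.7567 = 0.102493, so t = ln(9.7567)/0.264 = 2.278/0.264 = 8.6286.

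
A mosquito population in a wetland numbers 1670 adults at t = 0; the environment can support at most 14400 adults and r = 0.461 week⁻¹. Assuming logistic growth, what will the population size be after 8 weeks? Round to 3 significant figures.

A = (K − N₀)/N₀ = (14400 − 1670)/1670 = 7.6228.
N(t) = K/(1 + A·e^(−rt)) = 14400/(1 + 7.6228×e^(−0.461×8)).
e^(−3.688) = 0.025022; denominator = 1 + 7.6228×0.025022 = 1.1907.
N = 14400/1.1907 = 12093.4.

12100 adults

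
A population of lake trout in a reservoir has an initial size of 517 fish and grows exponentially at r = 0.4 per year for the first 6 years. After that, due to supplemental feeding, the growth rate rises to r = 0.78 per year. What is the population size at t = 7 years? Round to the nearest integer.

12432 fish

Phase 1: N(6) = 517·e^(0.4×6) = 517·e^2.4 = 5698.98.
Phase 2 runs for 7 − 6 = 1 years at r = 0.78.
N(7) = 5698.98·e^(0.78×1) = 5698.98·e^0.78 = 12432.2.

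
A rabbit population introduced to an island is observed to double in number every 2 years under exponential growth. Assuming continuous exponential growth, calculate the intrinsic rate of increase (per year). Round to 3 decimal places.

r = ln(2)/t_d = 0.6931/2 = 0.34657.

0.347 per year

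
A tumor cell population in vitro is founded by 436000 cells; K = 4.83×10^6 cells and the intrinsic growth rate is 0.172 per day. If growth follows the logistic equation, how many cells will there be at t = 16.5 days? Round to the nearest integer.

A = (K − N₀)/N₀ = (4.83×10^6 − 436000)/436000 = 10.078.
N(t) = K/(1 + A·e^(−rt)) = 4.83×10^6/(1 + 10.078×e^(−0.172×16.5)).
e^(−2.838) = 0.058543; denominator = 1 + 10.078×0.058543 = 1.59.
N = 4.83×10^6/1.59 = 3.037752×10^6.

3037752 cells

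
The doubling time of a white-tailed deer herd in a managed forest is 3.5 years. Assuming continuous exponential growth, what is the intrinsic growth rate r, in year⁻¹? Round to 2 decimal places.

r = ln(2)/t_d = 0.6931/3.5 = 0.19804.

0.20 per year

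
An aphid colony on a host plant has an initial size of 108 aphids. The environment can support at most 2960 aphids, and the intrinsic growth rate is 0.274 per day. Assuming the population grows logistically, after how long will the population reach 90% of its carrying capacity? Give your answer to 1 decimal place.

A = (K − N₀)/N₀ = (2960 − 108)/108 = 26.407.
Solve 2960/(1 + 26.407·e^(−0.274t)) = 2664: 1 + 26.407·e^(−0.274t) = 1.1111, so e^(−0.274t) = 0.00420757.
−0.274·t = ln(0.00420757) = -5.4709, so t = 5.4709/0.274 = 19.967.

20.0 days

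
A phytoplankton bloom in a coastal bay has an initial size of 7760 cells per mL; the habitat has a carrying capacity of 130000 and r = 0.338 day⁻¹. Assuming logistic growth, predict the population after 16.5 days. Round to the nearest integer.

122687 cells per mL

A = (K − N₀)/N₀ = (130000 − 7760)/7760 = 15.753.
N(t) = K/(1 + A·e^(−rt)) = 130000/(1 + 15.753×e^(−0.338×16.5)).
e^(−5.577) = 0.0037839; denominator = 1 + 15.753×0.0037839 = 1.0596.
N = 130000/1.0596 = 122687.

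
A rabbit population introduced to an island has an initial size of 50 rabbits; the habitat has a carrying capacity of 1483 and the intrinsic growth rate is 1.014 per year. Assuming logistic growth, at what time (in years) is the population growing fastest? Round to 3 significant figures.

3.31 years

Logistic growth is fastest at N = K/2 = 741.5.
A = (K − N₀)/N₀ = 28.66. Set K/(1 + A·e^(−rt)) = K/2 → A·e^(−rt) = 1.
e^(−1.014t) = 1/28.66 = 0.0348918, so t = ln(28.66)/1.014 = 3.3555/1.014 = 3.3092.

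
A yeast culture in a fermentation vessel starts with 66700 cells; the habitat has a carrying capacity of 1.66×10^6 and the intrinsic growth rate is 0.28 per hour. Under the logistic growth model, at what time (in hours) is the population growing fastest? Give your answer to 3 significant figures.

Logistic growth is fastest at N = K/2 = 830000.
A = (K − N₀)/N₀ = 23.888. Set K/(1 + A·e^(−rt)) = K/2 → A·e^(−rt) = 1.
e^(−0.28t) = 1/23.888 = 0.0418628, so t = ln(23.888)/0.28 = 3.1734/0.28 = 11.333.

11.3 hours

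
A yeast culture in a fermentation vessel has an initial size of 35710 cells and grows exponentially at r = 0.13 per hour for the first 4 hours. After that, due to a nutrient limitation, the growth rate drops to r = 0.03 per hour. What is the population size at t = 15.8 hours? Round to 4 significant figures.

Phase 1: N(4) = 35710·e^(0.13×4) = 35710·e^0.52 = 60065.2.
Phase 2 runs for 15.8 − 4 = 11.8 hours at r = 0.03.
N(15.8) = 60065.2·e^(0.03×11.8) = 60065.2·e^0.354 = 85578.2.

85580 cells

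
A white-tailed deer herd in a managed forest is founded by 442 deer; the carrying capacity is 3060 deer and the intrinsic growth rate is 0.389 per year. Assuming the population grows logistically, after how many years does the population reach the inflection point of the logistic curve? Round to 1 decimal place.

4.6 years

Logistic growth is fastest at N = K/2 = 1530.
A = (K − N₀)/N₀ = 5.9231. Set K/(1 + A·e^(−rt)) = K/2 → A·e^(−rt) = 1.
e^(−0.389t) = 1/5.9231 = 0.168831, so t = ln(5.9231)/0.389 = 1.7789/0.389 = 4.5729.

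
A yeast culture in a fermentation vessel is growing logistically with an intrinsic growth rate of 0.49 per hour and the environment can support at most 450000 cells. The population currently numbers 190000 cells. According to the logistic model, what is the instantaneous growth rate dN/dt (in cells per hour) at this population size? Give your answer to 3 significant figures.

dN/dt = rN(1 − N/K) = 0.49 × 190000 × (1 − 190000/450000).
1 − 190000/450000 = 0.57778; dN/dt = 0.49 × 190000 × 0.57778 = 53791.

53800 cells per hour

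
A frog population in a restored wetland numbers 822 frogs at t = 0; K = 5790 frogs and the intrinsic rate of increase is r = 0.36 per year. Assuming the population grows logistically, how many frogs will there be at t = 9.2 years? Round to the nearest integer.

4745 frogs

A = (K − N₀)/N₀ = (5790 − 822)/822 = 6.0438.
N(t) = K/(1 + A·e^(−rt)) = 5790/(1 + 6.0438×e^(−0.36×9.2)).
e^(−3.312) = 0.036443; denominator = 1 + 6.0438×0.036443 = 1.2203.
N = 5790/1.2203 = 4744.91.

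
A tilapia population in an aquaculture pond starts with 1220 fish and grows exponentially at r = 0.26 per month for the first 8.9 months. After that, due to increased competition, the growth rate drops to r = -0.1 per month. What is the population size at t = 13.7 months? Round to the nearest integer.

Phase 1: N(8.9) = 1220·e^(0.26×8.9) = 1220·e^2.314 = 12340.1.
Phase 2 runs for 13.7 − 8.9 = 4.8 months at r = -0.1.
N(13.7) = 12340.1·e^(-0.1×4.8) = 12340.1·e^-0.48 = 7635.82.

7636 fish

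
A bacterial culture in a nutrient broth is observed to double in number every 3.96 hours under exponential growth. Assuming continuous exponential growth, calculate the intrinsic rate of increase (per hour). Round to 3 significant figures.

r = ln(2)/t_d = 0.6931/3.96 = 0.17504.

0.175 per hour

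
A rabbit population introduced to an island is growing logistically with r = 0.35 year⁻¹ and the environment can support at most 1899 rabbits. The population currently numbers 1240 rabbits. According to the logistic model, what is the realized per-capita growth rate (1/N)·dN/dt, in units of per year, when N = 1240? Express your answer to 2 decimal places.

(1/N)·dN/dt = r(1 − N/K) = 0.35 × (1 − 1240/1899).
= 0.35 × 0.34702 = 0.12146.

0.12 per year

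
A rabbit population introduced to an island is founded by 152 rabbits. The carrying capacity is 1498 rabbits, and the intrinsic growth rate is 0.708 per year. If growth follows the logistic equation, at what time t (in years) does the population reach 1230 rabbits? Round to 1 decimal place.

A = (K − N₀)/N₀ = (1498 − 152)/152 = 8.8553.
Solve 1498/(1 + 8.8553·e^(−0.708t)) = 1230: 1 + 8.8553·e^(−0.708t) = 1.2179, so e^(−0.708t) = 0.0246053.
−0.708·t = ln(0.0246053) = -3.7048, so t = 3.7048/0.708 = 5.2328.

5.2 years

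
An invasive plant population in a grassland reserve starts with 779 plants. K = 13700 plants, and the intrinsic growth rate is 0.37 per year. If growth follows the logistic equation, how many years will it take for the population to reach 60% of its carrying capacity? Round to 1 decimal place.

A = (K − N₀)/N₀ = (13700 − 779)/779 = 16.587.
Solve 13700/(1 + 16.587·e^(−0.37t)) = 8220: 1 + 16.587·e^(−0.37t) = 1.6667, so e^(−0.37t) = 0.040193.
−0.37·t = ln(0.040193) = -3.2141, so t = 3.2141/0.37 = 8.6867.

8.7 years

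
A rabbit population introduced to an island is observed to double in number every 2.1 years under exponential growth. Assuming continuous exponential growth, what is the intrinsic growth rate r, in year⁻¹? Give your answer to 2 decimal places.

0.33 per year

r = ln(2)/t_d = 0.6931/2.1 = 0.33007.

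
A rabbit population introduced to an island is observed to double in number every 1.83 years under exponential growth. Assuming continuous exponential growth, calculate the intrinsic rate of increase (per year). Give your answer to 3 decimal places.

r = ln(2)/t_d = 0.6931/1.83 = 0.37877.

0.379 per year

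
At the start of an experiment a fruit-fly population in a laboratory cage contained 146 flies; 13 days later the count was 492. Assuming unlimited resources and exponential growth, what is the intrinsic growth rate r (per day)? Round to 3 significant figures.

0.0935 per day

From N(t) = N₀·e^(rt): e^(r·13) = 492/146 = 3.3699.
r·13 = ln(3.3699) = 1.2149, so r = 1.2149/13 = 0.093452.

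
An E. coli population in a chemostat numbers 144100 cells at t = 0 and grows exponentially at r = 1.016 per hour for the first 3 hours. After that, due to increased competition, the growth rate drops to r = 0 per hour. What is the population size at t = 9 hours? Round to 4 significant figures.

Phase 1: N(3) = 144100·e^(1.016×3) = 144100·e^3.048 = 3.036642×10^6.
Phase 2 runs for 9 − 3 = 6 hours at r = 0.
N(9) = 3.036642×10^6·e^(0×6) = 3.036642×10^6·e^0 = 3.036642×10^6.

3037000 cells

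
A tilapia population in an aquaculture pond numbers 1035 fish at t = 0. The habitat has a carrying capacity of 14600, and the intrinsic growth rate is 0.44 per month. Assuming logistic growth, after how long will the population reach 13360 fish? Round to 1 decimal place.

A = (K − N₀)/N₀ = (14600 − 1035)/1035 = 13.106.
Solve 14600/(1 + 13.106·e^(−0.44t)) = 13360: 1 + 13.106·e^(−0.44t) = 1.0928, so e^(−0.44t) = 0.00708167.
−0.44·t = ln(0.00708167) = -4.9502, so t = 4.9502/0.44 = 11.251.

11.3 months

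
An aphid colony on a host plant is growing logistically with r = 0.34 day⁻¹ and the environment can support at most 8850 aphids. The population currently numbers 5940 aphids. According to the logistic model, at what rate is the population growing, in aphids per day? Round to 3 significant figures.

dN/dt = rN(1 − N/K) = 0.34 × 5940 × (1 − 5940/8850).
1 − 5940/8850 = 0.32881; dN/dt = 0.34 × 5940 × 0.32881 = 664.07.

664 aphids per day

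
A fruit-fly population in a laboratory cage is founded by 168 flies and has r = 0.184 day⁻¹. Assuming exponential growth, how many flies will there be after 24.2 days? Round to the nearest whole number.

N(t) = N₀·e^(rt) = 168 × e^(0.184×24.2) = 168 × e^4.453.
e^4.453 ≈ 85.867, so N ≈ 168 × 85.867 = 14425.7.

14426 flies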